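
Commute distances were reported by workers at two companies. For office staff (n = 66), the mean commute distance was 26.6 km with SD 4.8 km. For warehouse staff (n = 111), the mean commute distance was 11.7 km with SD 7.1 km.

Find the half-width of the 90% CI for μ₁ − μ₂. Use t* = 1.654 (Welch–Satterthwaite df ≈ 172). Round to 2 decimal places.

1.48

SE₁ = s₁/√n₁ = 4.8/√66 = 0.5908; SE₂ = 7.1/√111 = 0.6739.
Independent samples, unequal variances: SE_diff = √(SE₁² + SE₂²) = √(0.34904464 + 0.45414121) = 0.8962.
t* = 1.654, so margin of error = 1.654 × 0.8962 = 1.4823.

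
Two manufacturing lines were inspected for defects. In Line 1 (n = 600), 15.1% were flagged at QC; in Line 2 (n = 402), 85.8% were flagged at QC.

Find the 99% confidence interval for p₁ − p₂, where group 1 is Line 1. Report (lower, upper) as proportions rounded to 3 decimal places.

(-0.766, -0.648)

Each SE is √(p̂(1−p̂)/n): √(0.1510·0.8490/600) = 0.01462 and √(0.8580·0.1420/402) = 0.01741.
SE(p̂₁ − p̂₂) = √(SE₁² + SE₂²) = √(0.0002137444 + 0.0003031081) = 0.02273, since the two samples are independent.
At 99% confidence z* = 2.576; margin = 2.576 × 0.02273 = 0.05855.
The difference is 0.1510 − 0.8580 = -0.7070, so the interval is -0.7070 ± 0.05855 = (-0.766, -0.648).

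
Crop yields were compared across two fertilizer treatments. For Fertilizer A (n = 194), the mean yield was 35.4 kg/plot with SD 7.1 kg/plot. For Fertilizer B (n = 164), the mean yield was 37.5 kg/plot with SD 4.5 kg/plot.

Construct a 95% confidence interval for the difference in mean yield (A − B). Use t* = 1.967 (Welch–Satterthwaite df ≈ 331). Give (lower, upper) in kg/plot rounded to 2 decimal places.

Per-group SEs: s₁/√n₁ = 7.1/√194 = 0.5098, s₂/√n₂ = 4.5/√164 = 0.3514.
Unpooled SE of the difference: √(0.25989604 + 0.12348196) = 0.6192.
Margin of error = t* · SE = 1.967 × 0.6192 = 1.2180.
x̄₁ − x̄₂ = 35.4 − 37.5 = -2.1000.
CI: -2.1000 ± 1.2180 = (-3.32, -0.88).

(-3.32, -0.88)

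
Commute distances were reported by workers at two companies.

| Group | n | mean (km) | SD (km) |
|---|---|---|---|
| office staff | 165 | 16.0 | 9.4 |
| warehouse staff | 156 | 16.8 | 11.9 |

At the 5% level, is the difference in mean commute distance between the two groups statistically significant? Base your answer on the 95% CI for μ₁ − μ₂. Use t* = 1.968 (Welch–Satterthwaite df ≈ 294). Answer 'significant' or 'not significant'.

not significant

Standard errors of each mean: 9.4/√165 = 0.7318 and 11.9/√156 = 0.9528.
SE(x̄₁ − x̄₂) = √(0.7318² + 0.9528²) = 1.2014 for independent samples with unequal variances.
With t* = 1.968, the margin is 1.968 × 1.2014 = 2.3644.
x̄₁ − x̄₂ = 16.0 − 16.8 = -0.8000; the interval is -0.8000 ± 2.3644 = (-3.1644, 1.5644).
The interval (-3.1644, 1.5644) contains 0, so the difference is not significant.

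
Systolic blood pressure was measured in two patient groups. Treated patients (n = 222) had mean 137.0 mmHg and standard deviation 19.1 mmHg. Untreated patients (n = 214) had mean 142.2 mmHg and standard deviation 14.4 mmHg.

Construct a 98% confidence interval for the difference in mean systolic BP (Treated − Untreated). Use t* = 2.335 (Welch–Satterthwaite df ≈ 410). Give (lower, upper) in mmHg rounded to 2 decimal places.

(-8.97, -1.43)

SE₁ = s₁/√n₁ = 19.1/√222 = 1.2819; SE₂ = 14.4/√214 = 0.9844.
Independent samples, unequal variances: SE_diff = √(SE₁² + SE₂²) = √(1.64326761 + 0.96904336) = 1.6163.
t* = 2.335, so margin of error = 2.335 × 1.6163 = 3.7741.
Difference in means = 137.0 − 142.2 = -5.2000.
-5.2000 ± 3.7741 → (-8.97, -1.43).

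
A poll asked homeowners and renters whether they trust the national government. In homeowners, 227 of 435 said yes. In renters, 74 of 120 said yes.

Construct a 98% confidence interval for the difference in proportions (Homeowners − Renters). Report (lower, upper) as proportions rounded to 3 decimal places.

(-0.212, 0.022)

p̂₁ = 227/435 = 0.5218 and p̂₂ = 74/120 = 0.6167.
SE₁ = √(p̂₁(1−p̂₁)/n₁) = √(0.5218·0.4782/435) = 0.02395; SE₂ = √(0.6167·0.3833/120) = 0.04438.
Independent samples: SE of the difference = √(SE₁² + SE₂²) = √(0.0005736025 + 0.0019695844) = 0.05043.
z* for 98% confidence is 2.326, so the margin of error is 2.326 × 0.05043 = 0.11730.
Point estimate p̂₁ − p̂₂ = 0.5218 − 0.6167 = -0.0949.
-0.0949 ± 0.11730 → (-0.212, 0.022).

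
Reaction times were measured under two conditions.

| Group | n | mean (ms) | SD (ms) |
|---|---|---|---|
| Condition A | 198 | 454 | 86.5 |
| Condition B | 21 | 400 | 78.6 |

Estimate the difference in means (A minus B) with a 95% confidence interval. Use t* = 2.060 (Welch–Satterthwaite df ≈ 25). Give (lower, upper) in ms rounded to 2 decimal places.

SE₁ = s₁/√n₁ = 86.5/√198 = 6.1473; SE₂ = 78.6/√21 = 17.1519.
Independent samples, unequal variances: SE_diff = √(SE₁² + SE₂²) = √(37.78929729 + 294.18767361) = 18.2202.
t* = 2.060, so margin of error = 2.060 × 18.2202 = 37.5336.
Difference in means = 454 − 400 = 54.0000.
54.0000 ± 37.5336 → (16.47, 91.53).

(16.47, 91.53)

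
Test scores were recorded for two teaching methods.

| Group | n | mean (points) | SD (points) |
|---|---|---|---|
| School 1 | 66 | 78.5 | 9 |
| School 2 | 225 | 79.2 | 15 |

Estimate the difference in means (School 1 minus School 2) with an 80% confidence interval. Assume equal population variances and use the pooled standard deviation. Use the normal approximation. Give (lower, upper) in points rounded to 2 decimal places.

Pooled variance s_p² = [65·9² + 224·15²] / (66+225−2) = 192.6125, so s_p = 13.8785.
SE_diff = s_p·√(1/n₁ + 1/n₂) = 13.8785·√(1/66 + 1/225) = 1.9428.
z* = 1.282; margin = 1.282 × 1.9428 = 2.4907.
Difference = 78.5 − 79.2 = -0.7000.
-0.7000 ± 2.4907 → (-3.19, 1.79).

(-3.19, 1.79)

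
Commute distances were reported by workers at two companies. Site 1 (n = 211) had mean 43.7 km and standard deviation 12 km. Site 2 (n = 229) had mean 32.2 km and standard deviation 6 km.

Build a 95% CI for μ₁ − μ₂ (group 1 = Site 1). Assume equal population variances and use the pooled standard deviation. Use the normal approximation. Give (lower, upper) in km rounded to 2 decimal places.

(9.75, 13.25)

s_p = √[((n₁−1)s₁² + (n₂−1)s₂²)/(n₁+n₂−2)] = √[(210·12² + 228·6²)/438] = 9.3691.
SE = 9.3691·√(1/211 + 1/229) = 0.8941.
With z* = 1.960, margin = 1.960 × 0.8941 = 1.7524.
x̄₁ − x̄₂ = 43.7 − 32.2 = 11.5000; interval 11.5000 ± 1.7524 = (9.75, 13.25).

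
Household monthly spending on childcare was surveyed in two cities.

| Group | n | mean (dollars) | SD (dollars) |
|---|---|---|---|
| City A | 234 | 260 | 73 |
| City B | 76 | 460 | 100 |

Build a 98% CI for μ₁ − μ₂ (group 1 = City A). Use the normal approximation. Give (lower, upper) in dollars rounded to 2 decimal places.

(-228.90, -171.10)

SE₁ = s₁/√n₁ = 73/√234 = 4.7722; SE₂ = 100/√76 = 11.4708.
Independent samples, unequal variances: SE_diff = √(SE₁² + SE₂²) = √(22.77389284 + 131.57925264) = 12.4239.
z* = 2.326, so margin of error = 2.326 × 12.4239 = 28.8980.
Difference in means = 260 − 460 = -200.0000.
-200.0000 ± 28.8980 → (-228.90, -171.10).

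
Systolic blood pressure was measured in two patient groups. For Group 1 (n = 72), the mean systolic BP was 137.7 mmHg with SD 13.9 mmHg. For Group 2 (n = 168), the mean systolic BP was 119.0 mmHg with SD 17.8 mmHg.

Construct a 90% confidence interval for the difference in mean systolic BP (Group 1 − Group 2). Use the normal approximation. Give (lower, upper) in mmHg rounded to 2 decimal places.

Per-group SEs: s₁/√n₁ = 13.9/√72 = 1.6381, s₂/√n₂ = 17.8/√168 = 1.3733.
Unpooled SE of the difference: √(2.68337161 + 1.88595289) = 2.1376.
Margin of error = z* · SE = 1.645 × 2.1376 = 3.5164.
x̄₁ − x̄₂ = 137.7 − 119.0 = 18.7000.
CI: 18.7000 ± 3.5164 = (15.18, 22.22).

(15.18, 22.22)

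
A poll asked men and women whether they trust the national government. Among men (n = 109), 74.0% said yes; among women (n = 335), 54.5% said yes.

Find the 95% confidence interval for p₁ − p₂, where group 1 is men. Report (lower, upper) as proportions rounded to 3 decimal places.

(0.097, 0.293)

SE₁ = √(p̂₁(1−p̂₁)/n₁) = √(0.7400·0.2600/109) = 0.04201; SE₂ = √(0.5450·0.4550/335) = 0.02721.
Independent samples: SE of the difference = √(SE₁² + SE₂²) = √(0.0017648401 + 0.0007403841) = 0.05005.
z* for 95% confidence is 1.960, so the margin of error is 1.960 × 0.05005 = 0.09810.
Point estimate p̂₁ − p̂₂ = 0.7400 − 0.5450 = 0.1950.
0.1950 ± 0.09810 → (0.097, 0.293).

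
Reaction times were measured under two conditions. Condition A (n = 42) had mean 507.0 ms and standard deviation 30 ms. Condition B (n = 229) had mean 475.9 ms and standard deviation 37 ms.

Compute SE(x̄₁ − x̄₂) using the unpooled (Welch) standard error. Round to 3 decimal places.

Standard errors of each mean: 30/√42 = 4.6291 and 37/√229 = 2.4450.
SE(x̄₁ − x̄₂) = √(4.6291² + 2.4450²) = 5.2351 for independent samples with unequal variances.

5.235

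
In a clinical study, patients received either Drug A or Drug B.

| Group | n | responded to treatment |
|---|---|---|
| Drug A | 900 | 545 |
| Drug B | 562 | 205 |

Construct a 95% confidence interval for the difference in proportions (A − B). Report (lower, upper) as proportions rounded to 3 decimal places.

Sample proportions: 545/900 = 0.6056, 205/562 = 0.3648.
Each SE is √(p̂(1−p̂)/n): √(0.6056·0.3944/900) = 0.01629 and √(0.3648·0.6352/562) = 0.02031.
SE(p̂₁ − p̂₂) = √(SE₁² + SE₂²) = √(0.0002653641 + 0.0004124961) = 0.02604, since the two samples are independent.
At 95% confidence z* = 1.960; margin = 1.960 × 0.02604 = 0.05104.
The difference is 0.6056 − 0.3648 = 0.2408, so the interval is 0.2408 ± 0.05104 = (0.190, 0.292).

(0.190, 0.292)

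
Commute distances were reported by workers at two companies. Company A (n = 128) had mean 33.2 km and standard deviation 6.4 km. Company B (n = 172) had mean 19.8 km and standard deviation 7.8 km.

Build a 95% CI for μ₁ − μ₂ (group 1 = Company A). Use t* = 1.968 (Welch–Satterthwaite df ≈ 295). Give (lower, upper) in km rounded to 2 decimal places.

Per-group SEs: s₁/√n₁ = 6.4/√128 = 0.5657, s₂/√n₂ = 7.8/√172 = 0.5947.
Unpooled SE of the difference: √(0.32001649 + 0.35366809) = 0.8208.
Margin of error = t* · SE = 1.968 × 0.8208 = 1.6153.
x̄₁ − x̄₂ = 33.2 − 19.8 = 13.4000.
CI: 13.4000 ± 1.6153 = (11.78, 15.02).

(11.78, 15.02)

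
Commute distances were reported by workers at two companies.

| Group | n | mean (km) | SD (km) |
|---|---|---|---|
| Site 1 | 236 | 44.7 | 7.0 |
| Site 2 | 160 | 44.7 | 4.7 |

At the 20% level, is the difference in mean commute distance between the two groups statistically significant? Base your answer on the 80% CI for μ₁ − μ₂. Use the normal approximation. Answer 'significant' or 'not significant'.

SE₁ = s₁/√n₁ = 7.0/√236 = 0.4557; SE₂ = 4.7/√160 = 0.3716.
Independent samples, unequal variances: SE_diff = √(SE₁² + SE₂²) = √(0.20766249 + 0.13808656) = 0.5880.
z* = 1.282, so margin of error = 1.282 × 0.5880 = 0.7538.
Difference in means = 44.7 − 44.7 = 0.0000.
0.0000 ± 0.7538 → (-0.7538, 0.7538).
The interval (-0.7538, 0.7538) contains 0, so the difference is not significant.

not significant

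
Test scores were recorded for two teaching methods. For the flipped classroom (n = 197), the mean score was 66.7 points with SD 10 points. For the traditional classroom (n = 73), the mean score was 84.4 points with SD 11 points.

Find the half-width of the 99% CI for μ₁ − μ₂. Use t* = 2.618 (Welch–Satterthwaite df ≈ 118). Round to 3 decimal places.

SE₁ = s₁/√n₁ = 10/√197 = 0.7125; SE₂ = 11/√73 = 1.2875.
Independent samples, unequal variances: SE_diff = √(SE₁² + SE₂²) = √(0.50765625 + 1.65765625) = 1.4715.
t* = 2.618, so margin of error = 2.618 × 1.4715 = 3.8524.

3.852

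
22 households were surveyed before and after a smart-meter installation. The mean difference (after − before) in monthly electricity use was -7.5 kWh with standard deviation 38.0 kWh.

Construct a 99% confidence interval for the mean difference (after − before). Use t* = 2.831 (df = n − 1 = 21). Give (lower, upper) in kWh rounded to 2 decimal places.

(-30.44, 15.44)

Paired design: SE = s_d/√n = 38.0/√22 = 8.1016.
t* = 2.831; margin of error = 2.831 × 8.1016 = 22.9356.
-7.5 ± 22.9356 → (-30.44, 15.44).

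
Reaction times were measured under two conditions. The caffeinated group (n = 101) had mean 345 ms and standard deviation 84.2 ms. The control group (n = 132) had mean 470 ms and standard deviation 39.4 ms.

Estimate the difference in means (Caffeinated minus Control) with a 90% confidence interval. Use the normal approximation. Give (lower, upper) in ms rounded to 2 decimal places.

(-139.89, -110.11)

Standard errors of each mean: 84.2/√101 = 8.3782 and 39.4/√132 = 3.4293.
SE(x̄₁ − x̄₂) = √(8.3782² + 3.4293²) = 9.0529 for independent samples with unequal variances.
With z* = 1.645, the margin is 1.645 × 9.0529 = 14.8920.
x̄₁ − x̄₂ = 345 − 470 = -125.0000; the interval is -125.0000 ± 14.8920 = (-139.89, -110.11).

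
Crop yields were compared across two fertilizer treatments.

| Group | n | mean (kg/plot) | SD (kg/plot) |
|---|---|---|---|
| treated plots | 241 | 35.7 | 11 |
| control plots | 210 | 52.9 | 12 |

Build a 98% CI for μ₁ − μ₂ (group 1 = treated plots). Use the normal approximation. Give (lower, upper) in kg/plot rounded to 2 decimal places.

Standard errors of each mean: 11/√241 = 0.7086 and 12/√210 = 0.8281.
SE(x̄₁ − x̄₂) = √(0.7086² + 0.8281²) = 1.0899 for independent samples with unequal variances.
With z* = 2.326, the margin is 2.326 × 1.0899 = 2.5351.
x̄₁ − x̄₂ = 35.7 − 52.9 = -17.2000; the interval is -17.2000 ± 2.5351 = (-19.74, -14.66).

(-19.74, -14.66)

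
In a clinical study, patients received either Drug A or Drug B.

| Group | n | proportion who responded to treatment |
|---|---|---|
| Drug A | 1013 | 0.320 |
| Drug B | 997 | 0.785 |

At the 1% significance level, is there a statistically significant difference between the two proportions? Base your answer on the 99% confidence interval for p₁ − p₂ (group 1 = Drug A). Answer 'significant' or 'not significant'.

SE₁ = √(p̂₁(1−p̂₁)/n₁) = √(0.3200·0.6800/1013) = 0.01466; SE₂ = √(0.7850·0.2150/997) = 0.01301.
Independent samples: SE of the difference = √(SE₁² + SE₂²) = √(0.0002149156 + 0.0001692601) = 0.01960.
z* for 99% confidence is 2.576, so the margin of error is 2.576 × 0.01960 = 0.05049.
Point estimate p̂₁ − p̂₂ = 0.3200 − 0.7850 = -0.4650.
-0.4650 ± 0.05049 → (-0.51549, -0.41451).
The interval (-0.51549, -0.41451) does not contain 0, so the difference is significant.

significant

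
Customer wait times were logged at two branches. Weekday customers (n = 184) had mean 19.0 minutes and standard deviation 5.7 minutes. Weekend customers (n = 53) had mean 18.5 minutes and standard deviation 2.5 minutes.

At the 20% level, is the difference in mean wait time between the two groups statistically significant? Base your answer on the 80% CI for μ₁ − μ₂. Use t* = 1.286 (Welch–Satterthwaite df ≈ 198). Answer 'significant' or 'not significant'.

Per-group SEs: s₁/√n₁ = 5.7/√184 = 0.4202, s₂/√n₂ = 2.5/√53 = 0.3434.
Unpooled SE of the difference: √(0.17656804 + 0.11792356) = 0.5427.
Margin of error = t* · SE = 1.286 × 0.5427 = 0.6979.
x̄₁ − x̄₂ = 19.0 − 18.5 = 0.5000.
CI: 0.5000 ± 0.6979 = (-0.1979, 1.1979).
The interval (-0.1979, 1.1979) contains 0, so the difference is not significant.

not significant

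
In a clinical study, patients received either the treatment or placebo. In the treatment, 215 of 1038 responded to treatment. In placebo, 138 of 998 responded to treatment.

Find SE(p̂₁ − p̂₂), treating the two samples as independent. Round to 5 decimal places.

First, p̂₁ = 215/1038 = 0.2071; p̂₂ = 138/998 = 0.1383.
The two standard errors are √(0.2071×0.7929/1038) = 0.01258 and √(0.1383×0.8617/998) = 0.01093.
Because the samples are independent, SE_diff = √(0.01258² + 0.01093²) = 0.01666.

0.01666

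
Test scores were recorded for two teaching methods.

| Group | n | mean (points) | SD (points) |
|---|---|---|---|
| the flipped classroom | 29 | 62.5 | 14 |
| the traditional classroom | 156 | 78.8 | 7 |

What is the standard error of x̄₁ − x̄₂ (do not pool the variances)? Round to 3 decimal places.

SE₁ = s₁/√n₁ = 14/√29 = 2.5997; SE₂ = 7/√156 = 0.5604.
Independent samples, unequal variances: SE_diff = √(SE₁² + SE₂²) = √(6.75844009 + 0.31404816) = 2.6594.

2.659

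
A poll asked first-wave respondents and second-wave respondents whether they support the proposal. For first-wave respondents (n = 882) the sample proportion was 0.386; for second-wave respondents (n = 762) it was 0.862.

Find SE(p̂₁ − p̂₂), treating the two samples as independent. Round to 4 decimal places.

Each SE is √(p̂(1−p̂)/n): √(0.3860·0.6140/882) = 0.01639 and √(0.8620·0.1380/762) = 0.01249.
SE(p̂₁ − p̂₂) = √(SE₁² + SE₂²) = √(0.0002686321 + 0.0001560001) = 0.02061, since the two samples are independent.

0.0206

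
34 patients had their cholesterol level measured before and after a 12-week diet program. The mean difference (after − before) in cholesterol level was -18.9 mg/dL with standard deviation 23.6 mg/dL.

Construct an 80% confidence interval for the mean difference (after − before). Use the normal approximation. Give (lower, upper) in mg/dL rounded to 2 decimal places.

Paired design: SE = s_d/√n = 23.6/√34 = 4.0474.
z* = 1.282; margin of error = 1.282 × 4.0474 = 5.1888.
-18.9 ± 5.1888 → (-24.09, -13.71).

(-24.09, -13.71)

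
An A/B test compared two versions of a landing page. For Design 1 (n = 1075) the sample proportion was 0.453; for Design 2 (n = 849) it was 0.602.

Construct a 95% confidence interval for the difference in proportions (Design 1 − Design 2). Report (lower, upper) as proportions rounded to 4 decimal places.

The two standard errors are √(0.4530×0.5470/1075) = 0.01518 and √(0.6020×0.3980/849) = 0.01680.
Because the samples are independent, SE_diff = √(0.01518² + 0.01680²) = 0.02264.
Using z* = 1.960 for 95%, ME = 1.960 × 0.02264 = 0.04437.
p̂₁ − p̂₂ = -0.1490; interval -0.1490 ± 0.04437 gives (-0.1934, -0.1046).

(-0.1934, -0.1046)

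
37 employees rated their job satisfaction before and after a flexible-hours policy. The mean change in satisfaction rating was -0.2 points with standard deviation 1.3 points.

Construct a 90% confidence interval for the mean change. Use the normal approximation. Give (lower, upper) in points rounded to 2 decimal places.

This is a matched-pairs design, so SE = s_d/√n = 1.3/√37 = 0.2137.
Margin = 1.645 × 0.2137 = 0.3515; the interval is -0.2 ± 0.3515 = (-0.55, 0.15).

(-0.55, 0.15)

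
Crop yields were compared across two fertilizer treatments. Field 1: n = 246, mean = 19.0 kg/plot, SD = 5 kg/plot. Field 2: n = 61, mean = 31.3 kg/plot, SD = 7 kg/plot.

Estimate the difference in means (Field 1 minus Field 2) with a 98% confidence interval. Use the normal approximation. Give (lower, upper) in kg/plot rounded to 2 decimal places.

(-14.51, -10.09)

Per-group SEs: s₁/√n₁ = 5/√246 = 0.3188, s₂/√n₂ = 7/√61 = 0.8963.
Unpooled SE of the difference: √(0.10163344 + 0.80335369) = 0.9513.
Margin of error = z* · SE = 2.326 × 0.9513 = 2.2127.
x̄₁ − x̄₂ = 19.0 − 31.3 = -12.3000.
CI: -12.3000 ± 2.2127 = (-14.51, -10.09).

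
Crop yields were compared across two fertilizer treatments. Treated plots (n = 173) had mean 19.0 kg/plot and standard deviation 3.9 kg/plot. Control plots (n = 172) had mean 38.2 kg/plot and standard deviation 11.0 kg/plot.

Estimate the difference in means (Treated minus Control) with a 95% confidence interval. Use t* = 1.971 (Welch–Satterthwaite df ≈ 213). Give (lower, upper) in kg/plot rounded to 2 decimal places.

SE₁ = s₁/√n₁ = 3.9/√173 = 0.2965; SE₂ = 11.0/√172 = 0.8387.
Independent samples, unequal variances: SE_diff = √(SE₁² + SE₂²) = √(0.08791225 + 0.70341769) = 0.8896.
t* = 1.971, so margin of error = 1.971 × 0.8896 = 1.7534.
Difference in means = 19.0 − 38.2 = -19.2000.
-19.2000 ± 1.7534 → (-20.95, -17.45).

(-20.95, -17.45)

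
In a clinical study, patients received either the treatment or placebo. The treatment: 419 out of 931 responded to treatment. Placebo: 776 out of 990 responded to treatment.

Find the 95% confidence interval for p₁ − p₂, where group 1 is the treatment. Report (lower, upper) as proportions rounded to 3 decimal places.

p̂₁ = 419/931 = 0.4501 and p̂₂ = 776/990 = 0.7838.
SE₁ = √(p̂₁(1−p̂₁)/n₁) = √(0.4501·0.5499/931) = 0.01631; SE₂ = √(0.7838·0.2162/990) = 0.01308.
Independent samples: SE of the difference = √(SE₁² + SE₂²) = √(0.0002660161 + 0.0001710864) = 0.02091.
z* for 95% confidence is 1.960, so the margin of error is 1.960 × 0.02091 = 0.04098.
Point estimate p̂₁ − p̂₂ = 0.4501 − 0.7838 = -0.3337.
-0.3337 ± 0.04098 → (-0.375, -0.293).

(-0.375, -0.293)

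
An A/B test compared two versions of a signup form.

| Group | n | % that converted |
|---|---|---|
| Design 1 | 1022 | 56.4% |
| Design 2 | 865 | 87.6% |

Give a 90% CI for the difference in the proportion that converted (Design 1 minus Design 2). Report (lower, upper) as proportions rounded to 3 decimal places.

(-0.343, -0.281)

Each SE is √(p̂(1−p̂)/n): √(0.5640·0.4360/1022) = 0.01551 and √(0.8760·0.1240/865) = 0.01121.
SE(p̂₁ − p̂₂) = √(SE₁² + SE₂²) = √(0.0002405601 + 0.0001256641) = 0.01914, since the two samples are independent.
At 90% confidence z* = 1.645; margin = 1.645 × 0.01914 = 0.03149.
The difference is 0.5640 − 0.8760 = -0.3120, so the interval is -0.3120 ± 0.03149 = (-0.343, -0.281).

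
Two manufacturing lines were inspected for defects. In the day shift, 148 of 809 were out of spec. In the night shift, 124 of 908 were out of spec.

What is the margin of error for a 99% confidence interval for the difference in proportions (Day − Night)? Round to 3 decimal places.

Sample proportions: 148/809 = 0.1829, 124/908 = 0.1366.
Each SE is √(p̂(1−p̂)/n): √(0.1829·0.8171/809) = 0.01359 and √(0.1366·0.8634/908) = 0.01140.
SE(p̂₁ − p̂₂) = √(SE₁² + SE₂²) = √(0.0001846881 + 0.00012996) = 0.01774, since the two samples are independent.
At 99% confidence z* = 2.576; margin = 2.576 × 0.01774 = 0.04570.

0.046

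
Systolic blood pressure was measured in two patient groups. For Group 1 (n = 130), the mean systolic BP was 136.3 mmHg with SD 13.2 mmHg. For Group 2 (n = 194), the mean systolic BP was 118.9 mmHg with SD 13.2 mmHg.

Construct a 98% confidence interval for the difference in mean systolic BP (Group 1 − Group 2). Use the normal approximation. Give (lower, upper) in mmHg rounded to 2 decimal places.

(13.92, 20.88)

Per-group SEs: s₁/√n₁ = 13.2/√130 = 1.1577, s₂/√n₂ = 13.2/√194 = 0.9477.
Unpooled SE of the difference: √(1.34026929 + 0.89813529) = 1.4961.
Margin of error = z* · SE = 2.326 × 1.4961 = 3.4799.
x̄₁ − x̄₂ = 136.3 − 118.9 = 17.4000.
CI: 17.4000 ± 3.4799 = (13.92, 20.88).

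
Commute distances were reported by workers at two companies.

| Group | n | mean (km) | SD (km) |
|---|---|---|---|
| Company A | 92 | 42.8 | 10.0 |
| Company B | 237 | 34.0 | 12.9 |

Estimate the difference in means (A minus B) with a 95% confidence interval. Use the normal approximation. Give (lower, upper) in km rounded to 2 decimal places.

(6.18, 11.42)

Standard errors of each mean: 10.0/√92 = 1.0426 and 12.9/√237 = 0.8379.
SE(x̄₁ − x̄₂) = √(1.0426² + 0.8379²) = 1.3376 for independent samples with unequal variances.
With z* = 1.960, the margin is 1.960 × 1.3376 = 2.6217.
x̄₁ − x̄₂ = 42.8 − 34.0 = 8.8000; the interval is 8.8000 ± 2.6217 = (6.18, 11.42).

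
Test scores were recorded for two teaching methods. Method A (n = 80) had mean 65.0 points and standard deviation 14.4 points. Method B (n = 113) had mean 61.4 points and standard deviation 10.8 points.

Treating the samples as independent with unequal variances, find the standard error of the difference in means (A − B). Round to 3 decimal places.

Per-group SEs: s₁/√n₁ = 14.4/√80 = 1.6100, s₂/√n₂ = 10.8/√113 = 1.0160.
Unpooled SE of the difference: √(2.5921 + 1.032256) = 1.9038.

1.904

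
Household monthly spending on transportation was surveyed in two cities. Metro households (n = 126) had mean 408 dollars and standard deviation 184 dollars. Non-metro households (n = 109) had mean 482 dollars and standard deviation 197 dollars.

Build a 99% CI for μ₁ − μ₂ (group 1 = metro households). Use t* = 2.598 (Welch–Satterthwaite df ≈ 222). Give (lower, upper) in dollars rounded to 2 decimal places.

Per-group SEs: s₁/√n₁ = 184/√126 = 16.3920, s₂/√n₂ = 197/√109 = 18.8692.
Unpooled SE of the difference: √(268.697664 + 356.04670864) = 24.9949.
Margin of error = t* · SE = 2.598 × 24.9949 = 64.9368.
x̄₁ − x̄₂ = 408 − 482 = -74.0000.
CI: -74.0000 ± 64.9368 = (-138.94, -9.06).

(-138.94, -9.06)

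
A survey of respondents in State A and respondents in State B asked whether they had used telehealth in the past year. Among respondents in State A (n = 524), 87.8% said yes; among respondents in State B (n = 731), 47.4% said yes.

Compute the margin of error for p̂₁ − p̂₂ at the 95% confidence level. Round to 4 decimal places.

0.0458

Each SE is √(p̂(1−p̂)/n): √(0.8780·0.1220/524) = 0.01430 and √(0.4740·0.5260/731) = 0.01847.
SE(p̂₁ − p̂₂) = √(SE₁² + SE₂²) = √(0.00020449 + 0.0003411409) = 0.02336, since the two samples are independent.
At 95% confidence z* = 1.960; margin = 1.960 × 0.02336 = 0.04579.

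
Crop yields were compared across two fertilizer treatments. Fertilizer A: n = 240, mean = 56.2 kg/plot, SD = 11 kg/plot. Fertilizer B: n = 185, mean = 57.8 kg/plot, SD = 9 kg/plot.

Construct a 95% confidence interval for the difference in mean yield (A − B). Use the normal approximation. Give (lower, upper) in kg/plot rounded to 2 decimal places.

SE₁ = s₁/√n₁ = 11/√240 = 0.7100; SE₂ = 9/√185 = 0.6617.
Independent samples, unequal variances: SE_diff = √(SE₁² + SE₂²) = √(0.5041 + 0.43784689) = 0.9705.
z* = 1.960, so margin of error = 1.960 × 0.9705 = 1.9022.
Difference in means = 56.2 − 57.8 = -1.6000.
-1.6000 ± 1.9022 → (-3.50, 0.30).

(-3.50, 0.30)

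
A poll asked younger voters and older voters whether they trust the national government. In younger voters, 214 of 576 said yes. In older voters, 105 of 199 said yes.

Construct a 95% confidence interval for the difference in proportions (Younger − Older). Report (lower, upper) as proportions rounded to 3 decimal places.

First, p̂₁ = 214/576 = 0.3715; p̂₂ = 105/199 = 0.5276.
The two standard errors are √(0.3715×0.6285/576) = 0.02013 and √(0.5276×0.4724/199) = 0.03539.
Because the samples are independent, SE_diff = √(0.02013² + 0.03539²) = 0.04071.
Using z* = 1.960 for 95%, ME = 1.960 × 0.04071 = 0.07979.
p̂₁ − p̂₂ = -0.1561; interval -0.1561 ± 0.07979 gives (-0.236, -0.076).

(-0.236, -0.076)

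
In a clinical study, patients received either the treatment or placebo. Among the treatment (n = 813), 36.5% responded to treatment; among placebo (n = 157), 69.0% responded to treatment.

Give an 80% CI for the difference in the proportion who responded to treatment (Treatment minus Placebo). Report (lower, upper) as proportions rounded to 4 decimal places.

(-0.3770, -0.2730)

SE₁ = √(p̂₁(1−p̂₁)/n₁) = √(0.3650·0.6350/813) = 0.01688; SE₂ = √(0.6900·0.3100/157) = 0.03691.
Independent samples: SE of the difference = √(SE₁² + SE₂²) = √(0.0002849344 + 0.0013623481) = 0.04059.
z* for 80% confidence is 1.282, so the margin of error is 1.282 × 0.04059 = 0.05204.
Point estimate p̂₁ − p̂₂ = 0.3650 − 0.6900 = -0.3250.
-0.3250 ± 0.05204 → (-0.3770, -0.2730).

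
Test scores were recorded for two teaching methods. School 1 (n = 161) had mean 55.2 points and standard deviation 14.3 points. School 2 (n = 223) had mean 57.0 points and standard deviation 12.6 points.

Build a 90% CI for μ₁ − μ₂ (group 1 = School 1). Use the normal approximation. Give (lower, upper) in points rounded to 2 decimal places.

(-4.12, 0.52)

Per-group SEs: s₁/√n₁ = 14.3/√161 = 1.1270, s₂/√n₂ = 12.6/√223 = 0.8438.
Unpooled SE of the difference: √(1.270129 + 0.71199844) = 1.4079.
Margin of error = z* · SE = 1.645 × 1.4079 = 2.3160.
x̄₁ − x̄₂ = 55.2 − 57.0 = -1.8000.
CI: -1.8000 ± 2.3160 = (-4.12, 0.52).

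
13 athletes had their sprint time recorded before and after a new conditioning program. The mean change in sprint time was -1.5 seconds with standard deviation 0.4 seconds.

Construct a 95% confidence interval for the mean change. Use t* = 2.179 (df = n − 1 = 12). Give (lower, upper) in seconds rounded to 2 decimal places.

Paired design: SE = s_d/√n = 0.4/√13 = 0.1109.
t* = 2.179; margin of error = 2.179 × 0.1109 = 0.2417.
-1.5 ± 0.2417 → (-1.74, -1.26).

(-1.74, -1.26)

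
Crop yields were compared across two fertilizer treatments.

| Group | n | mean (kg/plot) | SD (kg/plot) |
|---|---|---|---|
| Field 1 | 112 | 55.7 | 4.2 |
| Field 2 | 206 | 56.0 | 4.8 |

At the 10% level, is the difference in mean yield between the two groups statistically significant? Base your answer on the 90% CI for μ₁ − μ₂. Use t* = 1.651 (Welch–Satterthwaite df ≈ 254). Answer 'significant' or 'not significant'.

Per-group SEs: s₁/√n₁ = 4.2/√112 = 0.3969, s₂/√n₂ = 4.8/√206 = 0.3344.
Unpooled SE of the difference: √(0.15752961 + 0.11182336) = 0.5190.
Margin of error = t* · SE = 1.651 × 0.5190 = 0.8569.
x̄₁ − x̄₂ = 55.7 − 56.0 = -0.3000.
CI: -0.3000 ± 0.8569 = (-1.1569, 0.5569).
The interval (-1.1569, 0.5569) contains 0, so the difference is not significant.

not significant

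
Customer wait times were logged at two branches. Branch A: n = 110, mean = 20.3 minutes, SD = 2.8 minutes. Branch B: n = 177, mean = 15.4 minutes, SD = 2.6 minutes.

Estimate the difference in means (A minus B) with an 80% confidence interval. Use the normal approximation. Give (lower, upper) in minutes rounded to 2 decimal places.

(4.48, 5.32)

Per-group SEs: s₁/√n₁ = 2.8/√110 = 0.2670, s₂/√n₂ = 2.6/√177 = 0.1954.
Unpooled SE of the difference: √(0.071289 + 0.03818116) = 0.3309.
Margin of error = z* · SE = 1.282 × 0.3309 = 0.4242.
x̄₁ − x̄₂ = 20.3 − 15.4 = 4.9000.
CI: 4.9000 ± 0.4242 = (4.48, 5.32).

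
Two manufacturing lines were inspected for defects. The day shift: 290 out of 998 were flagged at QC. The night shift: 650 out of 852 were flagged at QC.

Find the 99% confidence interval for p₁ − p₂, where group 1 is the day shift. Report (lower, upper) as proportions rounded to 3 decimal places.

(-0.525, -0.420)

First, p̂₁ = 290/998 = 0.2906; p̂₂ = 650/852 = 0.7629.
The two standard errors are √(0.2906×0.7094/998) = 0.01437 and √(0.7629×0.2371/852) = 0.01457.
Because the samples are independent, SE_diff = √(0.01437² + 0.01457²) = 0.02046.
Using z* = 2.576 for 99%, ME = 2.576 × 0.02046 = 0.05270.
p̂₁ − p̂₂ = -0.4723; interval -0.4723 ± 0.05270 gives (-0.525, -0.420).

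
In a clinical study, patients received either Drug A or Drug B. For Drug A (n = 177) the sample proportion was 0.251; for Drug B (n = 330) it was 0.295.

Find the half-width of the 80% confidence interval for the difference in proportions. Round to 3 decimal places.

SE₁ = √(p̂₁(1−p̂₁)/n₁) = √(0.2510·0.7490/177) = 0.03259; SE₂ = √(0.2950·0.7050/330) = 0.02510.
Independent samples: SE of the difference = √(SE₁² + SE₂²) = √(0.0010621081 + 0.00063001) = 0.04114.
z* for 80% confidence is 1.282, so the margin of error is 1.282 × 0.04114 = 0.05274.

0.053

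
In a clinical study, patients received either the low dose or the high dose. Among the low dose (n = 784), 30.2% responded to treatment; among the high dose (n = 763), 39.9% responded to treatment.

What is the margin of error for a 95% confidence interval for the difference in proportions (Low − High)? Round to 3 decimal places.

The two standard errors are √(0.3020×0.6980/784) = 0.01640 and √(0.3990×0.6010/763) = 0.01773.
Because the samples are independent, SE_diff = √(0.01640² + 0.01773²) = 0.02415.
Using z* = 1.960 for 95%, ME = 1.960 × 0.02415 = 0.04733.

0.047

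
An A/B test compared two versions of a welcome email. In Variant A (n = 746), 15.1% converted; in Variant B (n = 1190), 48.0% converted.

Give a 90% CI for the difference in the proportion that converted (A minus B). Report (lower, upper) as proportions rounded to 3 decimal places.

(-0.361, -0.297)

Each SE is √(p̂(1−p̂)/n): √(0.1510·0.8490/746) = 0.01311 and √(0.4800·0.5200/1190) = 0.01448.
SE(p̂₁ − p̂₂) = √(SE₁² + SE₂²) = √(0.0001718721 + 0.0002096704) = 0.01953, since the two samples are independent.
At 90% confidence z* = 1.645; margin = 1.645 × 0.01953 = 0.03213.
The difference is 0.1510 − 0.4800 = -0.3290, so the interval is -0.3290 ± 0.03213 = (-0.361, -0.297).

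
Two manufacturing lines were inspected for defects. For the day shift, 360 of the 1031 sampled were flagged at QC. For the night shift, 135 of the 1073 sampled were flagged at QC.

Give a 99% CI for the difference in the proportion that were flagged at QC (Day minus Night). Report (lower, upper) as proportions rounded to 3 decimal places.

Sample proportions: 360/1031 = 0.3492, 135/1073 = 0.1258.
Each SE is √(p̂(1−p̂)/n): √(0.3492·0.6508/1031) = 0.01485 and √(0.1258·0.8742/1073) = 0.01012.
SE(p̂₁ − p̂₂) = √(SE₁² + SE₂²) = √(0.0002205225 + 0.0001024144) = 0.01797, since the two samples are independent.
At 99% confidence z* = 2.576; margin = 2.576 × 0.01797 = 0.04629.
The difference is 0.3492 − 0.1258 = 0.2234, so the interval is 0.2234 ± 0.04629 = (0.177, 0.270).

(0.177, 0.270)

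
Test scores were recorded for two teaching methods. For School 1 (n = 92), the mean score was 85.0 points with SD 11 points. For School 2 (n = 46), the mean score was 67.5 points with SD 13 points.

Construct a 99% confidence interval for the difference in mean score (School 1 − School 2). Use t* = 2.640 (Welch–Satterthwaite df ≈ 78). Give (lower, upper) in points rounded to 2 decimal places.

(11.60, 23.40)

Standard errors of each mean: 11/√92 = 1.1468 and 13/√46 = 1.9167.
SE(x̄₁ − x̄₂) = √(1.1468² + 1.9167²) = 2.2336 for independent samples with unequal variances.
With t* = 2.640, the margin is 2.640 × 2.2336 = 5.8967.
x̄₁ − x̄₂ = 85.0 − 67.5 = 17.5000; the interval is 17.5000 ± 5.8967 = (11.60, 23.40).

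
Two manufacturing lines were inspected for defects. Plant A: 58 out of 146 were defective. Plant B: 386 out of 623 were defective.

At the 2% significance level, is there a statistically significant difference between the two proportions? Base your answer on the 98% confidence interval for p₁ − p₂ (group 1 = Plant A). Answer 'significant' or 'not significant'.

significant

Sample proportions: 58/146 = 0.3973, 386/623 = 0.6196.
Each SE is √(p̂(1−p̂)/n): √(0.3973·0.6027/146) = 0.04050 and √(0.6196·0.3804/623) = 0.01945.
SE(p̂₁ − p̂₂) = √(SE₁² + SE₂²) = √(0.00164025 + 0.0003783025) = 0.04493, since the two samples are independent.
At 98% confidence z* = 2.326; margin = 2.326 × 0.04493 = 0.10451.
The difference is 0.3973 − 0.6196 = -0.2223, so the interval is -0.2223 ± 0.10451 = (-0.32681, -0.11779).
The interval (-0.32681, -0.11779) does not contain 0, so the difference is significant.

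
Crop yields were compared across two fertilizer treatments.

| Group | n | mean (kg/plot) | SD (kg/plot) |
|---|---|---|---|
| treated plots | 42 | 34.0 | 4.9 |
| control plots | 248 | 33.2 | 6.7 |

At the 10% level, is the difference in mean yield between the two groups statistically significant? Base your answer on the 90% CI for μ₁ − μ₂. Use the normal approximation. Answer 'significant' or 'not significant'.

not significant

Standard errors of each mean: 4.9/√42 = 0.7561 and 6.7/√248 = 0.4255.
SE(x̄₁ − x̄₂) = √(0.7561² + 0.4255²) = 0.8676 for independent samples with unequal variances.
With z* = 1.645, the margin is 1.645 × 0.8676 = 1.4272.
x̄₁ − x̄₂ = 34.0 − 33.2 = 0.8000; the interval is 0.8000 ± 1.4272 = (-0.6272, 2.2272).
The interval (-0.6272, 2.2272) contains 0, so the difference is not significant.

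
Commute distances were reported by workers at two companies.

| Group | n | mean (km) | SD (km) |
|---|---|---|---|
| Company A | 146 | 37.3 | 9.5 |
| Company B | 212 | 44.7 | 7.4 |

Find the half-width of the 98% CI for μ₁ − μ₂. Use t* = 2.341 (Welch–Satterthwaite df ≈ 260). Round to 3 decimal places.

2.192

Per-group SEs: s₁/√n₁ = 9.5/√146 = 0.7862, s₂/√n₂ = 7.4/√212 = 0.5082.
Unpooled SE of the difference: √(0.61811044 + 0.25826724) = 0.9362.
Margin of error = t* · SE = 2.341 × 0.9362 = 2.1916.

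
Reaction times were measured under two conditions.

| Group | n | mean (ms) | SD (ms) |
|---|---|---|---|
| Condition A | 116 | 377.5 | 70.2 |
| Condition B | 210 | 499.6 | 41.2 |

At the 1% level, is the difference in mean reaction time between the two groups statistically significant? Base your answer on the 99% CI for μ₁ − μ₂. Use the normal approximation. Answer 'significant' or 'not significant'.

SE₁ = s₁/√n₁ = 70.2/√116 = 6.5179; SE₂ = 41.2/√210 = 2.8431.
Independent samples, unequal variances: SE_diff = √(SE₁² + SE₂²) = √(42.48302041 + 8.08321761) = 7.1110.
z* = 2.576, so margin of error = 2.576 × 7.1110 = 18.3179.
Difference in means = 377.5 − 499.6 = -122.1000.
-122.1000 ± 18.3179 → (-140.4179, -103.7821).
The interval (-140.4179, -103.7821) does not contain 0, so the difference is significant.

significant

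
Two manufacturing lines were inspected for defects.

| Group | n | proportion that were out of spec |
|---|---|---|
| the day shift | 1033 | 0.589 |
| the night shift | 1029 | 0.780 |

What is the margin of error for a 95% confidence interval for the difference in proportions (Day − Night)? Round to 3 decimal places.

0.039

The two standard errors are √(0.5890×0.4110/1033) = 0.01531 and √(0.7800×0.2200/1029) = 0.01291.
Because the samples are independent, SE_diff = √(0.01531² + 0.01291²) = 0.02003.
Using z* = 1.960 for 95%, ME = 1.960 × 0.02003 = 0.03926.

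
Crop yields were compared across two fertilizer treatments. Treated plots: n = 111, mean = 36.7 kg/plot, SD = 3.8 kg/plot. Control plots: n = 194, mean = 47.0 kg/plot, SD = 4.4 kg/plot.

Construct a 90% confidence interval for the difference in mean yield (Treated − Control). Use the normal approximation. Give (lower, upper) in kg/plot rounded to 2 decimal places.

(-11.09, -9.51)

Standard errors of each mean: 3.8/√111 = 0.3607 and 4.4/√194 = 0.3159.
SE(x̄₁ − x̄₂) = √(0.3607² + 0.3159²) = 0.4795 for independent samples with unequal variances.
With z* = 1.645, the margin is 1.645 × 0.4795 = 0.7888.
x̄₁ − x̄₂ = 36.7 − 47.0 = -10.3000; the interval is -10.3000 ± 0.7888 = (-11.09, -9.51).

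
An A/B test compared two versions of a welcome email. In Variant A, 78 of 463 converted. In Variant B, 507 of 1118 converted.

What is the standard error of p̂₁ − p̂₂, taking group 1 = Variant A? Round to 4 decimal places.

p̂₁ = 78/463 = 0.1685 and p̂₂ = 507/1118 = 0.4535.
SE₁ = √(p̂₁(1−p̂₁)/n₁) = √(0.1685·0.8315/463) = 0.01740; SE₂ = √(0.4535·0.5465/1118) = 0.01489.
Independent samples: SE of the difference = √(SE₁² + SE₂²) = √(0.00030276 + 0.0002217121) = 0.02290.

0.0229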